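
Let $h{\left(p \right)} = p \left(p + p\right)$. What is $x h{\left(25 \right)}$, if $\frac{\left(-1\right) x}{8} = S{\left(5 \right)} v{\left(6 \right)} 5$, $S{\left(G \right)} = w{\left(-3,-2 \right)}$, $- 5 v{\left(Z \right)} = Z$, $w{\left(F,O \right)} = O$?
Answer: $-120000$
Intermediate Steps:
$v{\left(Z \right)} = - \frac{Z}{5}$
$S{\left(G \right)} = -2$
$h{\left(p \right)} = 2 p^{2}$ ($h{\left(p \right)} = p 2 p = 2 p^{2}$)
$x = -96$ ($x = - 8 - 2 \left(\left(- \frac{1}{5}\right) 6\right) 5 = - 8 \left(-2\right) \left(- \frac{6}{5}\right) 5 = - 8 \cdot \frac{12}{5} \cdot 5 = \left(-8\right) 12 = -96$)
$x h{\left(25 \right)} = - 96 \cdot 2 \cdot 25^{2} = - 96 \cdot 2 \cdot 625 = \left(-96\right) 1250 = -120000$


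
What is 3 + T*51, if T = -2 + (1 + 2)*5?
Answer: 666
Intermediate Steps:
T = 13 (T = -2 + 3*5 = -2 + 15 = 13)
3 + T*51 = 3 + 13*51 = 3 + 663 = 666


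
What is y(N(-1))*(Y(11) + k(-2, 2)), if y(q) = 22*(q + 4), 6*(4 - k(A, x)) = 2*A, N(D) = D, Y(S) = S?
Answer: 1034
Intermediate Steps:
k(A, x) = 4 - A/3
y(q) = 88 + 22*q (y(q) = 22*(4 + q) = 88 + 22*q)
y(N(-1))*(Y(11) + k(-2, 2)) = (88 + 22*(-1))*(11 + (4 - ⅓*(-2))) = (88 - 22)*(11 + (4 + ⅔)) = 66*(11 + 14/3) = 66*(47/3) = 1034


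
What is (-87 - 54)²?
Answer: 19881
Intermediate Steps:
(-87 - 54)² = (-141)² = 19881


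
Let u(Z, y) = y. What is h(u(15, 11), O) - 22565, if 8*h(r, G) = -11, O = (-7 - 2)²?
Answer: -180531/8 ≈ -22566.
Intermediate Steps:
O = 81 (O = (-9)² = 81)
h(r, G) = -11/8 (h(r, G) = (⅛)*(-11) = -11/8)
h(u(15, 11), O) - 22565 = -11/8 - 22565 = -180531/8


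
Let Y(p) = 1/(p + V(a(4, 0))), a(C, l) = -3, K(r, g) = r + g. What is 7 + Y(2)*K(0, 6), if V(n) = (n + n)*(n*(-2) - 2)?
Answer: 74/11 ≈ 6.7273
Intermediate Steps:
K(r, g) = g + r
V(n) = 2*n*(-2 - 2*n) (V(n) = (2*n)*(-2*n - 2) = (2*n)*(-2 - 2*n) = 2*n*(-2 - 2*n))
Y(p) = 1/(-24 + p) (Y(p) = 1/(p - 4*(-3)*(1 - 3)) = 1/(p - 4*(-3)*(-2)) = 1/(p - 24) = 1/(-24 + p))
7 + Y(2)*K(0, 6) = 7 + (6 + 0)/(-24 + 2) = 7 + 6/(-22) = 7 - 1/22*6 = 7 - 3/11 = 74/11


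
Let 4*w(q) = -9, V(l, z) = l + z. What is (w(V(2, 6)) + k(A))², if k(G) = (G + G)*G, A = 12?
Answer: 1306449/16 ≈ 81653.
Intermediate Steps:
w(q) = -9/4 (w(q) = (¼)*(-9) = -9/4)
k(G) = 2*G² (k(G) = (2*G)*G = 2*G²)
(w(V(2, 6)) + k(A))² = (-9/4 + 2*12²)² = (-9/4 + 2*144)² = (-9/4 + 288)² = (1143/4)² = 1306449/16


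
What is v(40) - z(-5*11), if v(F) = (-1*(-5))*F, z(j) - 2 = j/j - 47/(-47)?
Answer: 196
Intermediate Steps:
z(j) = 4 (z(j) = 2 + (j/j - 47/(-47)) = 2 + (1 - 47*(-1/47)) = 2 + (1 + 1) = 2 + 2 = 4)
v(F) = 5*F
v(40) - z(-5*11) = 5*40 - 1*4 = 200 - 4 = 196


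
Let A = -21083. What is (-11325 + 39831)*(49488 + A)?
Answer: 809712930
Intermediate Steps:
(-11325 + 39831)*(49488 + A) = (-11325 + 39831)*(49488 - 21083) = 28506*28405 = 809712930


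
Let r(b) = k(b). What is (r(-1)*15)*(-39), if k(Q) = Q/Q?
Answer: -585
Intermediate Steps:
k(Q) = 1
r(b) = 1
(r(-1)*15)*(-39) = (1*15)*(-39) = 15*(-39) = -585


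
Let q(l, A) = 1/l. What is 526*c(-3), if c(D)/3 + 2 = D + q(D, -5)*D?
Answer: -6312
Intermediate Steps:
c(D) = -3 + 3*D (c(D) = -6 + 3*(D + D/D) = -6 + 3*(D + 1) = -6 + 3*(1 + D) = -6 + (3 + 3*D) = -3 + 3*D)
526*c(-3) = 526*(-3 + 3*(-3)) = 526*(-3 - 9) = 526*(-12) = -6312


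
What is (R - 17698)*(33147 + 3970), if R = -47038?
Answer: -2402806112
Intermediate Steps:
(R - 17698)*(33147 + 3970) = (-47038 - 17698)*(33147 + 3970) = -64736*37117 = -2402806112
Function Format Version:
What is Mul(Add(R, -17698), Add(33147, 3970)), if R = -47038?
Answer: -2402806112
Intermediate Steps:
Mul(Add(R, -17698), Add(33147, 3970)) = Mul(Add(-47038, -17698), Add(33147, 3970)) = Mul(-64736, 37117) = -2402806112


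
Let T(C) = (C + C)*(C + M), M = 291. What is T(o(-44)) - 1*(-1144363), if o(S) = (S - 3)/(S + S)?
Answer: 4432179321/3872 ≈ 1.1447e+6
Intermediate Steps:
o(S) = (-3 + S)/(2*S) (o(S) = (-3 + S)/((2*S)) = (-3 + S)*(1/(2*S)) = (-3 + S)/(2*S))
T(C) = 2*C*(291 + C) (T(C) = (C + C)*(C + 291) = (2*C)*(291 + C) = 2*C*(291 + C))
T(o(-44)) - 1*(-1144363) = 2*((½)*(-3 - 44)/(-44))*(291 + (½)*(-3 - 44)/(-44)) - 1*(-1144363) = 2*((½)*(-1/44)*(-47))*(291 + (½)*(-1/44)*(-47)) + 1144363 = 2*(47/88)*(291 + 47/88) + 1144363 = 2*(47/88)*(25655/88) + 1144363 = 1205785/3872 + 1144363 = 4432179321/3872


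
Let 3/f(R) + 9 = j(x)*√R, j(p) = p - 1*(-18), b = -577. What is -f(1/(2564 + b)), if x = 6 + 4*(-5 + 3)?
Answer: 53649/160691 + 48*√1987/160691 ≈ 0.34718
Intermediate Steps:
x = -2 (x = 6 + 4*(-2) = 6 - 8 = -2)
j(p) = 18 + p (j(p) = p + 18 = 18 + p)
f(R) = 3/(-9 + 16*√R) (f(R) = 3/(-9 + (18 - 2)*√R) = 3/(-9 + 16*√R))
-f(1/(2564 + b)) = -3/(-9 + 16*√(1/(2564 - 577))) = -3/(-9 + 16*√(1/1987)) = -3/(-9 + 16*(√1987/1987)) = -3/(-9 + 16*√1987/1987)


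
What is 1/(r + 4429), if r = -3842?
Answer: 1/587 ≈ 0.0017036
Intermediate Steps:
1/(r + 4429) = 1/(-3842 + 4429) = 1/587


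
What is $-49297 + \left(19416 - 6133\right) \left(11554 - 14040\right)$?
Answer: $-33070835$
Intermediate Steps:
$-49297 + \left(19416 - 6133\right) \left(11554 - 14040\right) = -49297 + 13283 \left(-2486\right) = -49297 - 33021538 = -33070835$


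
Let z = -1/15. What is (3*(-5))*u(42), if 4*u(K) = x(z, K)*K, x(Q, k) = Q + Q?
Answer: 21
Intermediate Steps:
z = -1/15 (z = -1*1/15 = -1/15 ≈ -0.066667)
x(Q, k) = 2*Q
u(K) = -K/30 (u(K) = ((2*(-1/15))*K)/4 = (-2*K/15)/4 = -K/30)
(3*(-5))*u(42) = (3*(-5))*(-1/30*42) = -15*(-7/5) = 21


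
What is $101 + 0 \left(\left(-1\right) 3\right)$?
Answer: $101$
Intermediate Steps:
$101 + 0 \left(\left(-1\right) 3\right) = 101 + 0 \left(-3\right) = 101 + 0 = 101$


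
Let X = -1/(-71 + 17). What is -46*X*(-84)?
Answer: 644/9 ≈ 71.556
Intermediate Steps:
X = 1/54 (X = -1/(-54) = -1*(-1/54) = 1/54 ≈ 0.018519)
-46*X*(-84) = -46*1/54*(-84) = -23/27*(-84) = 644/9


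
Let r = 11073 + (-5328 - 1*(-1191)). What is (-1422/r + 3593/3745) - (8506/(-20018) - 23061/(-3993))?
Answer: -265071223955603/57673777926380 ≈ -4.5960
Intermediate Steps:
r = 6936 (r = 11073 + (-5328 + 1191) = 11073 - 4137 = 6936)
(-1422/r + 3593/3745) - (8506/(-20018) - 23061/(-3993)) = (-1422/6936 + 3593/3745) - (8506/(-20018) - 23061/(-3993)) = (-1422*1/6936 + 3593*(1/3745)) - (8506*(-1/20018) - 23061*(-1/3993)) = (-237/1156 + 3593/3745) - (-4253/10009 + 7687/1331) = 3265943/4329220 - 1*71278440/13321979 = 3265943/4329220 - 71278440/13321979 = -265071223955603/57673777926380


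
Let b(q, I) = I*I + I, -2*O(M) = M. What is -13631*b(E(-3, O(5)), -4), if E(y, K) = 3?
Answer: -163572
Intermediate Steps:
O(M) = -M/2
b(q, I) = I + I² (b(q, I) = I² + I = I + I²)
-13631*b(E(-3, O(5)), -4) = -(-54524)*(1 - 4) = -(-54524)*(-3) = -13631*12 = -163572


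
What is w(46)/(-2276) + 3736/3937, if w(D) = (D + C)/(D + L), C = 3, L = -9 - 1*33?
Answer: 33819631/35842448 ≈ 0.94356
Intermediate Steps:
L = -42 (L = -9 - 33 = -42)
w(D) = (3 + D)/(-42 + D) (w(D) = (D + 3)/(D - 42) = (3 + D)/(-42 + D))
w(46)/(-2276) + 3736/3937 = ((3 + 46)/(-42 + 46))/(-2276) + 3736/3937 = (49/4)*(-1/2276) + 3736*(1/3937) = ((¼)*49)*(-1/2276) + 3736/3937 = (49/4)*(-1/2276) + 3736/3937 = -49/9104 + 3736/3937 = 33819631/35842448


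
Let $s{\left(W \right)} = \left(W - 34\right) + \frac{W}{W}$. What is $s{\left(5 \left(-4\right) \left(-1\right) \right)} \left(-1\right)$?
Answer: $13$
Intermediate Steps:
$s{\left(W \right)} = -33 + W$ ($s{\left(W \right)} = \left(-34 + W\right) + 1 = -33 + W$)
$s{\left(5 \left(-4\right) \left(-1\right) \right)} \left(-1\right) = \left(-33 + 5 \left(-4\right) \left(-1\right)\right) \left(-1\right) = \left(-33 - -20\right) \left(-1\right) = \left(-33 + 20\right) \left(-1\right) = \left(-13\right) \left(-1\right) = 13$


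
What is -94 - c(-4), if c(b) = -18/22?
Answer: -1025/11 ≈ -93.182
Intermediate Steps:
c(b) = -9/11 (c(b) = -18*1/22 = -9/11)
-94 - c(-4) = -94 - 1*(-9/11) = -94 + 9/11 = -1025/11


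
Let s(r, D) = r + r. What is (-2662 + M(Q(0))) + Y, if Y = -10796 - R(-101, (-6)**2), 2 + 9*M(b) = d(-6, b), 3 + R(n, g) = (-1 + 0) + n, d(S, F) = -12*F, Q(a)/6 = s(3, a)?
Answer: -120611/9 ≈ -13401.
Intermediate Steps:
s(r, D) = 2*r
Q(a) = 36 (Q(a) = 6*(2*3) = 6*6 = 36)
R(n, g) = -4 + n (R(n, g) = -3 + ((-1 + 0) + n) = -3 + (-1 + n) = -4 + n)
M(b) = -2/9 - 4*b/3 (M(b) = -2/9 + (-12*b)/9 = -2/9 - 4*b/3)
Y = -10691 (Y = -10796 - (-4 - 101) = -10796 - 1*(-105) = -10796 + 105 = -10691)
(-2662 + M(Q(0))) + Y = (-2662 + (-2/9 - 4/3*36)) - 10691 = (-2662 + (-2/9 - 48)) - 10691 = (-2662 - 434/9) - 10691 = -24392/9 - 10691 = -120611/9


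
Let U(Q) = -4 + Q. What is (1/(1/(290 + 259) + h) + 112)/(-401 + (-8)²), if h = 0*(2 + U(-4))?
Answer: -661/337 ≈ -1.9614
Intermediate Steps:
h = 0 (h = 0*(2 + (-4 - 4)) = 0*(2 - 8) = 0*(-6) = 0)
(1/(1/(290 + 259) + h) + 112)/(-401 + (-8)²) = (1/(1/(290 + 259) + 0) + 112)/(-401 + (-8)²) = (1/(1/549 + 0) + 112)/(-401 + 64) = (1/(1/549 + 0) + 112)/(-337) = (1/(1/549) + 112)*(-1/337) = (549 + 112)*(-1/337) = 661*(-1/337) = -661/337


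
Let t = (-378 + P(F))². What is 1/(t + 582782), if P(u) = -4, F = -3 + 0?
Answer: 1/728706 ≈ 1.3723e-6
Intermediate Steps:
F = -3
t = 145924 (t = (-378 - 4)² = (-382)² = 145924)
1/(t + 582782) = 1/(145924 + 582782) = 1/728706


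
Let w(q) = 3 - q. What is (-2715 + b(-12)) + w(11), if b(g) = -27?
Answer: -2750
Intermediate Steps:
(-2715 + b(-12)) + w(11) = (-2715 - 27) + (3 - 1*11) = -2742 + (3 - 11) = -2742 - 8 = -2750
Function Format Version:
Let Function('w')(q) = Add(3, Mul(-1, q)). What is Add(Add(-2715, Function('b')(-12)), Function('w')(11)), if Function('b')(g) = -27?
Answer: -2750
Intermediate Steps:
Add(Add(-2715, Function('b')(-12)), Function('w')(11)) = Add(Add(-2715, -27), Add(3, Mul(-1, 11))) = Add(-2742, Add(3, -11)) = Add(-2742, -8) = -2750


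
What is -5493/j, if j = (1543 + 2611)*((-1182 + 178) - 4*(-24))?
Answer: 5493/3771832 ≈ 0.0014563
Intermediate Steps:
j = -3771832 (j = 4154*(-1004 + 96) = 4154*(-908) = -3771832)
-5493/j = -5493/(-3771832) = -5493*(-1/3771832) = 5493/3771832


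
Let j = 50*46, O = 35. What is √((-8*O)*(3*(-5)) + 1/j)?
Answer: √222180023/230 ≈ 64.807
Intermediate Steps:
j = 2300
√((-8*O)*(3*(-5)) + 1/j) = √((-8*35)*(3*(-5)) + 1/2300) = √(-280*(-15) + 1/2300) = √(4200 + 1/2300) = √(9660001/2300) = √222180023/230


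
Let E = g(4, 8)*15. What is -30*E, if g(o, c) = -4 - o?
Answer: 3600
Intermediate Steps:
E = -120 (E = (-4 - 1*4)*15 = (-4 - 4)*15 = -8*15 = -120)
-30*E = -30*(-120) = 3600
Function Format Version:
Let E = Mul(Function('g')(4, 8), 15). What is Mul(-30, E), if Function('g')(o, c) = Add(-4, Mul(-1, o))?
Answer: 3600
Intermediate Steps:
E = -120 (E = Mul(Add(-4, Mul(-1, 4)), 15) = Mul(Add(-4, -4), 15) = Mul(-8, 15) = -120)
Mul(-30, E) = Mul(-30, -120) = 3600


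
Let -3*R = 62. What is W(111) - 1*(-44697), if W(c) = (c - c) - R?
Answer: 134153/3 ≈ 44718.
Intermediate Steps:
R = -62/3 (R = -⅓*62 = -62/3 ≈ -20.667)
W(c) = 62/3 (W(c) = (c - c) - 1*(-62/3) = 0 + 62/3 = 62/3)
W(111) - 1*(-44697) = 62/3 - 1*(-44697) = 62/3 + 44697 = 134153/3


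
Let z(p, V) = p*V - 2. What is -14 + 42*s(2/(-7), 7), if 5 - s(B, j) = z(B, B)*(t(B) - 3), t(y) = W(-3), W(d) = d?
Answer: -2012/7 ≈ -287.43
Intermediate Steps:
z(p, V) = -2 + V*p (z(p, V) = V*p - 2 = -2 + V*p)
t(y) = -3
s(B, j) = -7 + 6*B² (s(B, j) = 5 - (-2 + B*B)*(-3 - 3) = 5 - (-2 + B²)*(-6) = 5 - (12 - 6*B²) = 5 + (-12 + 6*B²) = -7 + 6*B²)
-14 + 42*s(2/(-7), 7) = -14 + 42*(-7 + 6*(2/(-7))²) = -14 + 42*(-7 + 6*(2*(-⅐))²) = -14 + 42*(-7 + 6*(-2/7)²) = -14 + 42*(-7 + 6*(4/49)) = -14 + 42*(-7 + 24/49) = -14 + 42*(-319/49) = -14 - 1914/7 = -2012/7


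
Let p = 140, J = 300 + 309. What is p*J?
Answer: 85260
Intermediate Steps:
J = 609
p*J = 140*609 = 85260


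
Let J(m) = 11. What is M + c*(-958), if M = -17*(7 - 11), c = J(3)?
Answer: -10470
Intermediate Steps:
c = 11
M = 68 (M = -17*(-4) = 68)
M + c*(-958) = 68 + 11*(-958) = 68 - 10538 = -10470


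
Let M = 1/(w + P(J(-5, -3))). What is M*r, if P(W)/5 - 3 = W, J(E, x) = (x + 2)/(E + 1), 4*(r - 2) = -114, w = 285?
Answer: -106/1205 ≈ -0.087967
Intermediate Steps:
r = -53/2 (r = 2 + (¼)*(-114) = 2 - 57/2 = -53/2 ≈ -26.500)
J(E, x) = (2 + x)/(1 + E)
P(W) = 15 + 5*W
M = 4/1205 (M = 1/(285 + (15 + 5*((2 - 3)/(1 - 5)))) = 1/(285 + (15 + 5*(-1/(-4)))) = 1/(285 + (15 + 5*(-¼*(-1)))) = 1/(285 + (15 + 5*(¼))) = 1/(285 + (15 + 5/4)) = 1/(285 + 65/4) = 1/(1205/4) = 4/1205 ≈ 0.0033195)
M*r = (4/1205)*(-53/2) = -106/1205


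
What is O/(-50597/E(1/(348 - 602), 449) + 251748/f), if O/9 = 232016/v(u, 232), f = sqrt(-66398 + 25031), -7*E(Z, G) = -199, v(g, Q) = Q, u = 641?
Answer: -36239406209029206/10631932488468599 + 123914846930184*I*sqrt(41367)/10631932488468599 ≈ -3.4085 + 2.3705*I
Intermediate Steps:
E(Z, G) = 199/7 (E(Z, G) = -1/7*(-199) = 199/7)
f = I*sqrt(41367) (f = sqrt(-41367) = I*sqrt(41367) ≈ 203.39*I)
O = 261018/29 (O = 9*(232016/232) = 9*(232016*(1/232)) = 9*(29002/29) = 261018/29 ≈ 9000.6)
O/(-50597/E(1/(348 - 602), 449) + 251748/f) = 261018/(29*(-50597/199/7 + 251748/((I*sqrt(41367))))) = 261018/(29*(-50597*7/199 + 251748*(-I*sqrt(41367)/41367))) = 261018/(29*(-354179/199 - 83916*I*sqrt(41367)/13789))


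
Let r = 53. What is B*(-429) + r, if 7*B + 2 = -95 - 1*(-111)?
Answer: -805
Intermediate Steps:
B = 2 (B = -2/7 + (-95 - 1*(-111))/7 = -2/7 + (-95 + 111)/7 = -2/7 + (⅐)*16 = -2/7 + 16/7 = 2)
B*(-429) + r = 2*(-429) + 53 = -858 + 53 = -805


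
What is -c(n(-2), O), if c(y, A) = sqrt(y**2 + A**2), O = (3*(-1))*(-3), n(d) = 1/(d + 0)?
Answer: -5*sqrt(13)/2 ≈ -9.0139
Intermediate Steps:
n(d) = 1/d
O = 9 (O = -3*(-3) = 9)
c(y, A) = sqrt(A**2 + y**2)
-c(n(-2), O) = -sqrt(9**2 + (1/(-2))**2) = -sqrt(81 + (-1/2)**2) = -sqrt(81 + 1/4) = -sqrt(325/4) = -5*sqrt(13)/2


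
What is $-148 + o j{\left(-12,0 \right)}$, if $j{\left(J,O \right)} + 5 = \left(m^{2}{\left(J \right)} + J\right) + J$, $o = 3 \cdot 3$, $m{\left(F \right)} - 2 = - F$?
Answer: $1355$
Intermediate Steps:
$m{\left(F \right)} = 2 - F$
$o = 9$
$j{\left(J,O \right)} = -5 + \left(2 - J\right)^{2} + 2 J$ ($j{\left(J,O \right)} = -5 + \left(\left(\left(2 - J\right)^{2} + J\right) + J\right) = -5 + \left(\left(J + \left(2 - J\right)^{2}\right) + J\right) = -5 + \left(\left(2 - J\right)^{2} + 2 J\right) = -5 + \left(2 - J\right)^{2} + 2 J$)
$-148 + o j{\left(-12,0 \right)} = -148 + 9 \left(-1 + \left(-12\right)^{2} - -24\right) = -148 + 9 \left(-1 + 144 + 24\right) = -148 + 9 \cdot 167 = -148 + 1503 = 1355$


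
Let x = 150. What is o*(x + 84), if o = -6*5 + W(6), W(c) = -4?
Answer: -7956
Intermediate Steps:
o = -34 (o = -6*5 - 4 = -30 - 4 = -34)
o*(x + 84) = -34*(150 + 84) = -34*234 = -7956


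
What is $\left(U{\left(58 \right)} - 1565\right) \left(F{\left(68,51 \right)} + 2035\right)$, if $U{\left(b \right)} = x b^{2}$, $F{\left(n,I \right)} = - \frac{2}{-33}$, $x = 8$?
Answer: $\frac{567409493}{11} \approx 5.1583 \cdot 10^{7}$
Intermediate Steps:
$F{\left(n,I \right)} = \frac{2}{33}$ ($F{\left(n,I \right)} = \left(-2\right) \left(- \frac{1}{33}\right) = \frac{2}{33}$)
$U{\left(b \right)} = 8 b^{2}$
$\left(U{\left(58 \right)} - 1565\right) \left(F{\left(68,51 \right)} + 2035\right) = \left(8 \cdot 58^{2} - 1565\right) \left(\frac{2}{33} + 2035\right) = \left(8 \cdot 3364 - 1565\right) \frac{67157}{33} = \left(26912 - 1565\right) \frac{67157}{33} = 25347 \cdot \frac{67157}{33} = \frac{567409493}{11}$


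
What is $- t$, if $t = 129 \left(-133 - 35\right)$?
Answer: $21672$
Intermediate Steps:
$t = -21672$ ($t = 129 \left(-168\right) = -21672$)
$- t = \left(-1\right) \left(-21672\right) = 21672$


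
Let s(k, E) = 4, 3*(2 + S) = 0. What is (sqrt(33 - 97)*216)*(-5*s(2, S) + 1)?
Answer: -32832*I ≈ -32832.0*I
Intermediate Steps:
S = -2 (S = -2 + (1/3)*0 = -2 + 0 = -2)
(sqrt(33 - 97)*216)*(-5*s(2, S) + 1) = (sqrt(33 - 97)*216)*(-5*4 + 1) = (sqrt(-64)*216)*(-20 + 1) = ((8*I)*216)*(-19) = (1728*I)*(-19) = -32832*I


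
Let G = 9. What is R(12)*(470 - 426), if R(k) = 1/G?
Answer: 44/9 ≈ 4.8889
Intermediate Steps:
R(k) = ⅑ (R(k) = 1/9 = ⅑)
R(12)*(470 - 426) = (470 - 426)/9 = (⅑)*44 = 44/9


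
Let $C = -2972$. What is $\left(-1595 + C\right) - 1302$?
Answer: $-5869$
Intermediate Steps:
$\left(-1595 + C\right) - 1302 = \left(-1595 - 2972\right) - 1302 = -4567 - 1302 = -5869$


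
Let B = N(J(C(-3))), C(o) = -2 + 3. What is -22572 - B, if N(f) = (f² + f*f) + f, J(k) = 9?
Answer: -22743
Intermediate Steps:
C(o) = 1
N(f) = f + 2*f² (N(f) = (f² + f²) + f = 2*f² + f = f + 2*f²)
B = 171 (B = 9*(1 + 2*9) = 9*(1 + 18) = 9*19 = 171)
-22572 - B = -22572 - 1*171 = -22572 - 171 = -22743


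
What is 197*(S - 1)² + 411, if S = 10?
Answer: 16368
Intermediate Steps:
197*(S - 1)² + 411 = 197*(10 - 1)² + 411 = 197*9² + 411 = 197*81 + 411 = 15957 + 411 = 16368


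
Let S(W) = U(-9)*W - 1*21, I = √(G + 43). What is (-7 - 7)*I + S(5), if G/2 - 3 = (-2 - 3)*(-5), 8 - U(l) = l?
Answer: 64 - 42*√11 ≈ -75.298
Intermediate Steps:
U(l) = 8 - l
G = 56 (G = 6 + 2*((-2 - 3)*(-5)) = 6 + 2*(-5*(-5)) = 6 + 2*25 = 6 + 50 = 56)
I = 3*√11 (I = √(56 + 43) = √99 = 3*√11 ≈ 9.9499)
S(W) = -21 + 17*W (S(W) = (8 - 1*(-9))*W - 1*21 = (8 + 9)*W - 21 = 17*W - 21 = -21 + 17*W)
(-7 - 7)*I + S(5) = (-7 - 7)*(3*√11) + (-21 + 17*5) = -42*√11 + (-21 + 85) = -42*√11 + 64 = 64 - 42*√11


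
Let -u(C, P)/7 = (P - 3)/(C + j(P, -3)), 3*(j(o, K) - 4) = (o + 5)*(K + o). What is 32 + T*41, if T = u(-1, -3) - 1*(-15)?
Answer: -1075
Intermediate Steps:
j(o, K) = 4 + (5 + o)*(K + o)/3 (j(o, K) = 4 + ((o + 5)*(K + o))/3 = 4 + ((5 + o)*(K + o))/3 = 4 + (5 + o)*(K + o)/3)
u(C, P) = -7*(-3 + P)/(-1 + C + P²/3 + 2*P/3) (u(C, P) = -7*(P - 3)/(C + (4 + P²/3 + (5/3)*(-3) + 5*P/3 + (⅓)*(-3)*P)) = -7*(-3 + P)/(C + (4 + P²/3 - 5 + 5*P/3 - P)) = -7*(-3 + P)/(C + (-1 + P²/3 + 2*P/3)) = -7*(-3 + P)/(-1 + C + P²/3 + 2*P/3))
T = -27 (T = 21*(3 - 1*(-3))/(-3 + (-3)² + 2*(-3) + 3*(-1)) - 1*(-15) = 21*(3 + 3)/(-3 + 9 - 6 - 3) + 15 = 21*6/(-3) + 15 = 21*(-⅓)*6 + 15 = -42 + 15 = -27)
32 + T*41 = 32 - 27*41 = 32 - 1107 = -1075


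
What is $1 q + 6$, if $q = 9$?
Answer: $15$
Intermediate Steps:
$1 q + 6 = 1 \cdot 9 + 6 = 9 + 6 = 15$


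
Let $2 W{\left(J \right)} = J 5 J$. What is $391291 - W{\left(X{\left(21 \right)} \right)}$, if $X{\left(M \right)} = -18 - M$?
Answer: $\frac{774977}{2} \approx 3.8749 \cdot 10^{5}$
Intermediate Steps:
$W{\left(J \right)} = \frac{5 J^{2}}{2}$ ($W{\left(J \right)} = \frac{J 5 J}{2} = \frac{5 J J}{2} = \frac{5 J^{2}}{2}$)
$391291 - W{\left(X{\left(21 \right)} \right)} = 391291 - \frac{5 \left(-18 - 21\right)^{2}}{2} = 391291 - \frac{5 \left(-39\right)^{2}}{2} = 391291 - \frac{5}{2} \cdot 1521 = 391291 - \frac{7605}{2} = \frac{774977}{2}$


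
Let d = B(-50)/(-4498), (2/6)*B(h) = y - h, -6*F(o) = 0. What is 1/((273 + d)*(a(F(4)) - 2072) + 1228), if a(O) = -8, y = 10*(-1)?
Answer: -173/98014276 ≈ -1.7650e-6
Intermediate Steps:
y = -10
F(o) = 0 (F(o) = -1/6*0 = 0)
B(h) = -30 - 3*h (B(h) = 3*(-10 - h) = -30 - 3*h)
d = -60/2249 (d = (-30 - 3*(-50))/(-4498) = (-30 + 150)*(-1/4498) = 120*(-1/4498) = -60/2249 ≈ -0.026679)
1/((273 + d)*(a(F(4)) - 2072) + 1228) = 1/((273 - 60/2249)*(-8 - 2072) + 1228) = 1/((613917/2249)*(-2080) + 1228) = 1/(-98226720/173 + 1228) = 1/(-98014276/173) = -173/98014276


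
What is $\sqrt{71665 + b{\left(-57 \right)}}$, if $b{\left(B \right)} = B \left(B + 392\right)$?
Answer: $\sqrt{52570} \approx 229.28$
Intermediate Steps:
$b{\left(B \right)} = B \left(392 + B\right)$
$\sqrt{71665 + b{\left(-57 \right)}} = \sqrt{71665 - 57 \left(392 - 57\right)} = \sqrt{71665 - 19095} = \sqrt{52570}$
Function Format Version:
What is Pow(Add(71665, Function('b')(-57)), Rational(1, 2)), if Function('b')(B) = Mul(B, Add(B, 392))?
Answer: Pow(52570, Rational(1, 2)) ≈ 229.28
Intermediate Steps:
Function('b')(B) = Mul(B, Add(392, B))
Pow(Add(71665, Function('b')(-57)), Rational(1, 2)) = Pow(Add(71665, Mul(-57, Add(392, -57))), Rational(1, 2)) = Pow(Add(71665, Mul(-57, 335)), Rational(1, 2)) = Pow(Add(71665, -19095), Rational(1, 2)) = Pow(52570, Rational(1, 2))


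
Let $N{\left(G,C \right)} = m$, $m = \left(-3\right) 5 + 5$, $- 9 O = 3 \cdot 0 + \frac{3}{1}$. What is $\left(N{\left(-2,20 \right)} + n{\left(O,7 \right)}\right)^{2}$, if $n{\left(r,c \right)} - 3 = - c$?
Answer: $196$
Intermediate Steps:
$O = - \frac{1}{3}$ ($O = - \frac{3 \cdot 0 + \frac{3}{1}}{9} = - \frac{0 + 3 \cdot 1}{9} = - \frac{0 + 3}{9} = \left(- \frac{1}{9}\right) 3 = - \frac{1}{3} \approx -0.33333$)
$m = -10$ ($m = -15 + 5 = -10$)
$N{\left(G,C \right)} = -10$
$n{\left(r,c \right)} = 3 - c$
$\left(N{\left(-2,20 \right)} + n{\left(O,7 \right)}\right)^{2} = \left(-10 + \left(3 - 7\right)\right)^{2} = \left(-10 - 4\right)^{2} = \left(-14\right)^{2} = 196$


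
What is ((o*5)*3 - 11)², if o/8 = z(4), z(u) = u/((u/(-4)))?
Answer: 241081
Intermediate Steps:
z(u) = -4 (z(u) = u/((u*(-¼))) = u/((-u/4)) = u*(-4/u) = -4)
o = -32 (o = 8*(-4) = -32)
((o*5)*3 - 11)² = (-32*5*3 - 11)² = (-160*3 - 11)² = (-480 - 11)² = (-491)² = 241081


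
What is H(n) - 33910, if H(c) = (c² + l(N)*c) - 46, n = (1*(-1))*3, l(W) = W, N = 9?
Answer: -33974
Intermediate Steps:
n = -3 (n = -1*3 = -3)
H(c) = -46 + c² + 9*c (H(c) = (c² + 9*c) - 46 = -46 + c² + 9*c)
H(n) - 33910 = (-46 + (-3)² + 9*(-3)) - 33910 = (-46 + 9 - 27) - 33910 = -64 - 33910 = -33974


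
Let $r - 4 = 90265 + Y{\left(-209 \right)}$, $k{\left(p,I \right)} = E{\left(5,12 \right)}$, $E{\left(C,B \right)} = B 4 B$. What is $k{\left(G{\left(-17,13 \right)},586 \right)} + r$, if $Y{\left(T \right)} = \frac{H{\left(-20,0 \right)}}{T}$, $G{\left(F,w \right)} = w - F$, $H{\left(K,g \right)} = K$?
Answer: $\frac{18986625}{209} \approx 90845.0$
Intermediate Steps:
$E{\left(C,B \right)} = 4 B^{2}$ ($E{\left(C,B \right)} = 4 B B = 4 B^{2}$)
$k{\left(p,I \right)} = 576$ ($k{\left(p,I \right)} = 4 \cdot 12^{2} = 4 \cdot 144 = 576$)
$Y{\left(T \right)} = - \frac{20}{T}$
$r = \frac{18866241}{209}$ ($r = 4 + \left(90265 - \frac{20}{-209}\right) = 4 + \left(90265 - - \frac{20}{209}\right) = 4 + \left(90265 + \frac{20}{209}\right) = 4 + \frac{18865405}{209} = \frac{18866241}{209} \approx 90269.0$)
$k{\left(G{\left(-17,13 \right)},586 \right)} + r = 576 + \frac{18866241}{209} = \frac{18986625}{209}$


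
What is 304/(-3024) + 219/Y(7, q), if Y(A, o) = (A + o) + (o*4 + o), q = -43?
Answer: -46160/47439 ≈ -0.97304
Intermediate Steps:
Y(A, o) = A + 6*o (Y(A, o) = (A + o) + (4*o + o) = (A + o) + 5*o = A + 6*o)
304/(-3024) + 219/Y(7, q) = 304/(-3024) + 219/(7 + 6*(-43)) = 304*(-1/3024) + 219/(7 - 258) = -19/189 + 219/(-251) = -19/189 + 219*(-1/251) = -19/189 - 219/251 = -46160/47439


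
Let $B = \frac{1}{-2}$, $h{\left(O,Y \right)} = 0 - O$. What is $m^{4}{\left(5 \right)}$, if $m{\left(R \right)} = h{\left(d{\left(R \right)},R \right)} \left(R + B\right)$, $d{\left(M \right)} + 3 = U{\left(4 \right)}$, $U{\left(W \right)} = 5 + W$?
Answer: $531441$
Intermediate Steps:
$d{\left(M \right)} = 6$ ($d{\left(M \right)} = -3 + \left(5 + 4\right) = -3 + 9 = 6$)
$h{\left(O,Y \right)} = - O$
$B = - \frac{1}{2} \approx -0.5$
$m{\left(R \right)} = 3 - 6 R$ ($m{\left(R \right)} = \left(-1\right) 6 \left(R - \frac{1}{2}\right) = - 6 \left(- \frac{1}{2} + R\right) = 3 - 6 R$)
$m^{4}{\left(5 \right)} = \left(3 - 30\right)^{4} = \left(-27\right)^{4} = 531441$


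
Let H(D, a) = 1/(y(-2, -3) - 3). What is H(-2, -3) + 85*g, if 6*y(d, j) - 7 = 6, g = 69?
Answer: 29319/5 ≈ 5863.8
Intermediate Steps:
y(d, j) = 13/6 (y(d, j) = 7/6 + (⅙)*6 = 7/6 + 1 = 13/6)
H(D, a) = -6/5 (H(D, a) = 1/(13/6 - 3) = 1/(-⅚) = -6/5)
H(-2, -3) + 85*g = -6/5 + 85*69 = -6/5 + 5865 = 29319/5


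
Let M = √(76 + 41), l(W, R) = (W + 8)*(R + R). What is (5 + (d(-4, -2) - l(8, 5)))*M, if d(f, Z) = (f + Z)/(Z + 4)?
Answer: -474*√13 ≈ -1709.0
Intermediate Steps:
d(f, Z) = (Z + f)/(4 + Z)
l(W, R) = 2*R*(8 + W) (l(W, R) = (8 + W)*(2*R) = 2*R*(8 + W))
M = 3*√13 (M = √117 = 3*√13 ≈ 10.817)
(5 + (d(-4, -2) - l(8, 5)))*M = (5 + ((-2 - 4)/(4 - 2) - 2*5*(8 + 8)))*(3*√13) = (5 + (-6/2 - 2*5*16))*(3*√13) = (5 + ((½)*(-6) - 1*160))*(3*√13) = (5 + (-3 - 160))*(3*√13) = (5 - 163)*(3*√13) = -474*√13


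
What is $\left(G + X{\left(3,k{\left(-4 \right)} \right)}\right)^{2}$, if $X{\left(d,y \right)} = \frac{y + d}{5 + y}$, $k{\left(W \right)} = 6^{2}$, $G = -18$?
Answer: $\frac{488601}{1681} \approx 290.66$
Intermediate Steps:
$k{\left(W \right)} = 36$
$X{\left(d,y \right)} = \frac{d + y}{5 + y}$
$\left(G + X{\left(3,k{\left(-4 \right)} \right)}\right)^{2} = \left(-18 + \frac{3 + 36}{5 + 36}\right)^{2} = \left(-18 + \frac{1}{41} \cdot 39\right)^{2} = \left(-18 + \frac{39}{41}\right)^{2} = \left(- \frac{699}{41}\right)^{2} = \frac{488601}{1681}$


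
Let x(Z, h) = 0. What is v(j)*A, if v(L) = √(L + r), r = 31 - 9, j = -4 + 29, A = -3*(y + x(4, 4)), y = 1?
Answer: -3*√47 ≈ -20.567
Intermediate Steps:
A = -3 (A = -3*(1 + 0) = -3*1 = -3)
j = 25
r = 22
v(L) = √(22 + L) (v(L) = √(L + 22) = √(22 + L))
v(j)*A = √(22 + 25)*(-3) = √47*(-3) = -3*√47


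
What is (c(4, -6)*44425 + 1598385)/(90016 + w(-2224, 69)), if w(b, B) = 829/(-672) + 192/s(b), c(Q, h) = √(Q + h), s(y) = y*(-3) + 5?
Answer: 1434372797088/80778268979 + 39866497440*I*√2/80778268979 ≈ 17.757 + 0.69796*I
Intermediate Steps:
s(y) = 5 - 3*y (s(y) = -3*y + 5 = 5 - 3*y)
w(b, B) = -829/672 + 192/(5 - 3*b) (w(b, B) = 829/(-672) + 192/(5 - 3*b) = 829*(-1/672) + 192/(5 - 3*b) = -829/672 + 192/(5 - 3*b))
(c(4, -6)*44425 + 1598385)/(90016 + w(-2224, 69)) = (√(4 - 6)*44425 + 1598385)/(90016 + (-124879 - 2487*(-2224))/(672*(-5 + 3*(-2224)))) = (√(-2)*44425 + 1598385)/(90016 + (-124879 + 5531088)/(672*(-5 - 6672))) = ((I*√2)*44425 + 1598385)/(90016 + (1/672)*5406209/(-6677)) = (44425*I*√2 + 1598385)/(90016 + (1/672)*(-1/6677)*5406209) = (1598385 + 44425*I*√2)/(90016 - 5406209/4486944) = (1598385 + 44425*I*√2)/(403891344895/4486944) = (1598385 + 44425*I*√2)*(4486944/403891344895) = 1434372797088/80778268979 + 39866497440*I*√2/80778268979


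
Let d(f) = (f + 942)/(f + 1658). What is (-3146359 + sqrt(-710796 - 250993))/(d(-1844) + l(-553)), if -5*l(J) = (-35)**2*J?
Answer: -292611387/12600556 + 93*I*sqrt(961789)/12600556 ≈ -23.222 + 0.0072382*I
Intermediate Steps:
d(f) = (942 + f)/(1658 + f)
l(J) = -245*J (l(J) = -(-35)**2*J/5 = -245*J)
(-3146359 + sqrt(-710796 - 250993))/(d(-1844) + l(-553)) = (-3146359 + sqrt(-710796 - 250993))/((942 - 1844)/(1658 - 1844) - 245*(-553)) = (-3146359 + sqrt(-961789))/(-902/(-186) + 135485) = (-3146359 + I*sqrt(961789))/(-1/186*(-902) + 135485) = (-3146359 + I*sqrt(961789))/(451/93 + 135485) = (-3146359 + I*sqrt(961789))/(12600556/93) = (-3146359 + I*sqrt(961789))*(93/12600556) = -292611387/12600556 + 93*I*sqrt(961789)/12600556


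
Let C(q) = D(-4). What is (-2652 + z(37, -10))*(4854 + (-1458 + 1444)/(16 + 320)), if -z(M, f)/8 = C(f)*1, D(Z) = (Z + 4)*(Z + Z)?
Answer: -25745395/2 ≈ -1.2873e+7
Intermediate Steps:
D(Z) = 2*Z*(4 + Z) (D(Z) = (4 + Z)*(2*Z) = 2*Z*(4 + Z))
C(q) = 0 (C(q) = 2*(-4)*(4 - 4) = 2*(-4)*0 = 0)
z(M, f) = 0 (z(M, f) = -0 = -8*0 = 0)
(-2652 + z(37, -10))*(4854 + (-1458 + 1444)/(16 + 320)) = (-2652 + 0)*(4854 + (-1458 + 1444)/(16 + 320)) = -2652*(4854 - 14/336) = -2652*(4854 - 14*1/336) = -2652*(4854 - 1/24) = -2652*116495/24 = -25745395/2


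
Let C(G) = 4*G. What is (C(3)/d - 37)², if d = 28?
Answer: 65536/49 ≈ 1337.5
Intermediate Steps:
(C(3)/d - 37)² = ((4*3)/28 - 37)² = (12*(1/28) - 37)² = (3/7 - 37)² = (-256/7)² = 65536/49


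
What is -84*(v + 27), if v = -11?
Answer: -1344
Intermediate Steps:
-84*(v + 27) = -84*(-11 + 27) = -84*16 = -1344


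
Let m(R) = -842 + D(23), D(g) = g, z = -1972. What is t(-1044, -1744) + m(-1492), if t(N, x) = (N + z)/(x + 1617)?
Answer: -100997/127 ≈ -795.25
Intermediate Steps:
t(N, x) = (-1972 + N)/(1617 + x) (t(N, x) = (N - 1972)/(x + 1617) = (-1972 + N)/(1617 + x))
m(R) = -819 (m(R) = -842 + 23 = -819)
t(-1044, -1744) + m(-1492) = (-1972 - 1044)/(1617 - 1744) - 819 = -3016/(-127) - 819 = -1/127*(-3016) - 819 = 3016/127 - 819 = -100997/127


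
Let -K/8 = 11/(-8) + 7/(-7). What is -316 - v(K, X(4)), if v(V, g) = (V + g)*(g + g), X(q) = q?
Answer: -500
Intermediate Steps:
K = 19 (K = -8*(11/(-8) + 7/(-7)) = -8*(11*(-⅛) + 7*(-⅐)) = -8*(-11/8 - 1) = -8*(-19/8) = 19)
v(V, g) = 2*g*(V + g) (v(V, g) = (V + g)*(2*g) = 2*g*(V + g))
-316 - v(K, X(4)) = -316 - 2*4*(19 + 4) = -316 - 2*4*23 = -316 - 1*184 = -316 - 184 = -500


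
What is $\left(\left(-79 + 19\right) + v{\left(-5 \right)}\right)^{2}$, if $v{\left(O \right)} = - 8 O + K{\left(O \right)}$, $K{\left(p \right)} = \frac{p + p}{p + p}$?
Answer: $361$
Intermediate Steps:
$K{\left(p \right)} = 1$ ($K{\left(p \right)} = \frac{2 p}{2 p} = 2 p \frac{1}{2 p} = 1$)
$v{\left(O \right)} = 1 - 8 O$ ($v{\left(O \right)} = - 8 O + 1 = 1 - 8 O$)
$\left(\left(-79 + 19\right) + v{\left(-5 \right)}\right)^{2} = \left(\left(-79 + 19\right) + \left(1 - -40\right)\right)^{2} = \left(-60 + \left(1 + 40\right)\right)^{2} = \left(-60 + 41\right)^{2} = \left(-19\right)^{2} = 361$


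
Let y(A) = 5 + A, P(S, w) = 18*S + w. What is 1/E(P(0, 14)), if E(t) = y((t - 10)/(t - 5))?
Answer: 9/49 ≈ 0.18367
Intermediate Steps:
P(S, w) = w + 18*S
E(t) = 5 + (-10 + t)/(-5 + t) (E(t) = 5 + (t - 10)/(t - 5) = 5 + (-10 + t)/(-5 + t))
1/E(P(0, 14)) = 1/((-35 + 6*(14 + 18*0))/(-5 + (14 + 18*0))) = 1/((-35 + 6*(14 + 0))/(-5 + (14 + 0))) = 1/((-35 + 6*14)/(-5 + 14)) = 1/((-35 + 84)/9) = 1/((⅑)*49) = 1/(49/9) = 9/49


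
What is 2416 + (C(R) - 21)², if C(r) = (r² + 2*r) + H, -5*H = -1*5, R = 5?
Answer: 2641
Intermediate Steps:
H = 1 (H = -(-1)*5/5 = -⅕*(-5) = 1)
C(r) = 1 + r² + 2*r (C(r) = (r² + 2*r) + 1 = 1 + r² + 2*r)
2416 + (C(R) - 21)² = 2416 + ((1 + 5² + 2*5) - 21)² = 2416 + ((1 + 25 + 10) - 21)² = 2416 + (36 - 21)² = 2416 + 15² = 2416 + 225 = 2641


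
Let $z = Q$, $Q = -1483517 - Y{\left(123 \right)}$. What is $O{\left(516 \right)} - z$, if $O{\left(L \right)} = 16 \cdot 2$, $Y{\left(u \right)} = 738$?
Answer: $1484287$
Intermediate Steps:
$Q = -1484255$ ($Q = -1483517 - 738 = -1484255$)
$z = -1484255$
$O{\left(L \right)} = 32$
$O{\left(516 \right)} - z = 32 - -1484255 = 32 + 1484255 = 1484287$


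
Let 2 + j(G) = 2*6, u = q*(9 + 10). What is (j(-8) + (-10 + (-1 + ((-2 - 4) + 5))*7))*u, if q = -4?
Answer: 1064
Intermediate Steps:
u = -76 (u = -4*(9 + 10) = -4*19 = -76)
j(G) = 10 (j(G) = -2 + 2*6 = -2 + 12 = 10)
(j(-8) + (-10 + (-1 + ((-2 - 4) + 5))*7))*u = (10 + (-10 + (-1 + ((-2 - 4) + 5))*7))*(-76) = (10 + (-10 + (-1 + (-6 + 5))*7))*(-76) = (10 + (-10 + (-1 - 1)*7))*(-76) = (10 + (-10 - 2*7))*(-76) = (10 + (-10 - 14))*(-76) = (10 - 24)*(-76) = -14*(-76) = 1064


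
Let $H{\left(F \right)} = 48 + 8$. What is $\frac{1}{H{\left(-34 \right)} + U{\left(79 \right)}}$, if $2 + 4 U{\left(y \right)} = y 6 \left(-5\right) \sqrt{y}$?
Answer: $- \frac{37}{18486909} - \frac{395 \sqrt{79}}{18486909} \approx -0.00019191$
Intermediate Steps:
$H{\left(F \right)} = 56$
$U{\left(y \right)} = - \frac{1}{2} - \frac{15 y^{\frac{3}{2}}}{2}$ ($U{\left(y \right)} = - \frac{1}{2} + \frac{y 6 \left(-5\right) \sqrt{y}}{4} = - \frac{1}{2} + \frac{6 y \left(-5\right) \sqrt{y}}{4} = - \frac{1}{2} + \frac{- 30 y \sqrt{y}}{4} = - \frac{1}{2} + \frac{\left(-30\right) y^{\frac{3}{2}}}{4} = - \frac{1}{2} - \frac{15 y^{\frac{3}{2}}}{2}$)
$\frac{1}{H{\left(-34 \right)} + U{\left(79 \right)}} = \frac{1}{56 - \left(\frac{1}{2} + \frac{15 \cdot 79^{\frac{3}{2}}}{2}\right)} = \frac{1}{56 - \left(\frac{1}{2} + \frac{15 \cdot 79 \sqrt{79}}{2}\right)} = \frac{1}{56 - \left(\frac{1}{2} + \frac{1185 \sqrt{79}}{2}\right)} = \frac{1}{\frac{111}{2} - \frac{1185 \sqrt{79}}{2}}$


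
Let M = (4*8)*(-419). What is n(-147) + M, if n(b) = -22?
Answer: -13430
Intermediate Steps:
M = -13408 (M = 32*(-419) = -13408)
n(-147) + M = -22 - 13408 = -13430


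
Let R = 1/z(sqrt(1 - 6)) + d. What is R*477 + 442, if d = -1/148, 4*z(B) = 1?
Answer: 347323/148 ≈ 2346.8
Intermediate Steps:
z(B) = 1/4 (z(B) = (1/4)*1 = 1/4)
d = -1/148 (d = -1*1/148 = -1/148 ≈ -0.0067568)
R = 591/148 (R = 1/(1/4) - 1/148 = 4 - 1/148 = 591/148 ≈ 3.9932)
R*477 + 442 = (591/148)*477 + 442 = 281907/148 + 442 = 347323/148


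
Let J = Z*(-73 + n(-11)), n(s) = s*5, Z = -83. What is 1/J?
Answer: 1/10624 ≈ 9.4126e-5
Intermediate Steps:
n(s) = 5*s
J = 10624 (J = -83*(-73 + 5*(-11)) = -83*(-73 - 55) = -83*(-128) = 10624)
1/J = 1/10624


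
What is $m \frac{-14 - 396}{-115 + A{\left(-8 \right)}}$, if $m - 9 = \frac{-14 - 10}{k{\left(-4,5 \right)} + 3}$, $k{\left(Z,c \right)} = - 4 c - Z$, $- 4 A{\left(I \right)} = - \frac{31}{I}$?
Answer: $\frac{616640}{16081} \approx 38.346$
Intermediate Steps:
$A{\left(I \right)} = \frac{31}{4 I}$ ($A{\left(I \right)} = - \frac{\left(-31\right) \frac{1}{I}}{4} = \frac{31}{4 I}$)
$k{\left(Z,c \right)} = - Z - 4 c$
$m = \frac{141}{13}$ ($m = 9 + \frac{-14 - 10}{\left(\left(-1\right) \left(-4\right) - 20\right) + 3} = 9 - \frac{24}{\left(4 - 20\right) + 3} = 9 - \frac{24}{-16 + 3} = 9 - \frac{24}{-13} = 9 - - \frac{24}{13} = 9 + \frac{24}{13} = \frac{141}{13} \approx 10.846$)
$m \frac{-14 - 396}{-115 + A{\left(-8 \right)}} = \frac{141 \frac{-14 - 396}{-115 + \frac{31}{4 \left(-8\right)}}}{13} = \frac{141 \left(- \frac{410}{-115 + \frac{31}{4} \left(- \frac{1}{8}\right)}\right)}{13} = \frac{141 \left(- \frac{410}{-115 - \frac{31}{32}}\right)}{13} = \frac{141 \left(- \frac{410}{- \frac{3711}{32}}\right)}{13} = \frac{141 \left(\left(-410\right) \left(- \frac{32}{3711}\right)\right)}{13} = \frac{141}{13} \cdot \frac{13120}{3711} = \frac{616640}{16081}$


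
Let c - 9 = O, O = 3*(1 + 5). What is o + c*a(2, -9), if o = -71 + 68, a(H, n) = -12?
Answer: -327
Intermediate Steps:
O = 18 (O = 3*6 = 18)
c = 27 (c = 9 + 18 = 27)
o = -3
o + c*a(2, -9) = -3 + 27*(-12) = -3 - 324 = -327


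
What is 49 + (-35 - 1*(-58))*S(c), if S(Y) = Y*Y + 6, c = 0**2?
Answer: 187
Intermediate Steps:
c = 0
S(Y) = 6 + Y**2 (S(Y) = Y**2 + 6 = 6 + Y**2)
49 + (-35 - 1*(-58))*S(c) = 49 + (-35 - 1*(-58))*(6 + 0**2) = 49 + (-35 + 58)*(6 + 0) = 49 + 23*6 = 49 + 138 = 187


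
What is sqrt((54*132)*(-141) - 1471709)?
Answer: I*sqrt(2476757) ≈ 1573.8*I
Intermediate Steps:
sqrt((54*132)*(-141) - 1471709) = sqrt(7128*(-141) - 1471709) = sqrt(-1005048 - 1471709) = sqrt(-2476757) = I*sqrt(2476757)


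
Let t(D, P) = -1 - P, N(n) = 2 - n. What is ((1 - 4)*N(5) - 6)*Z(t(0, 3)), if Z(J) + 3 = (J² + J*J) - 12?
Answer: 51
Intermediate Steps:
Z(J) = -15 + 2*J² (Z(J) = -3 + ((J² + J*J) - 12) = -3 + ((J² + J²) - 12) = -3 + (2*J² - 12) = -3 + (-12 + 2*J²) = -15 + 2*J²)
((1 - 4)*N(5) - 6)*Z(t(0, 3)) = ((1 - 4)*(2 - 1*5) - 6)*(-15 + 2*(-1 - 1*3)²) = (-3*(2 - 5) - 6)*(-15 + 2*(-1 - 3)²) = (-3*(-3) - 6)*(-15 + 2*(-4)²) = (9 - 6)*(-15 + 2*16) = 3*(-15 + 32) = 3*17 = 51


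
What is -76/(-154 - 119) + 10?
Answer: 2806/273 ≈ 10.278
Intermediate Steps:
-76/(-154 - 119) + 10 = -76/(-273) + 10 = -1/273*(-76) + 10 = 76/273 + 10 = 2806/273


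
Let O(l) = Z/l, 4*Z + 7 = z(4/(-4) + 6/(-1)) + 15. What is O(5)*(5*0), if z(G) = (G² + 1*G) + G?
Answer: 0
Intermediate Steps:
z(G) = G² + 2*G (z(G) = (G² + G) + G = (G + G²) + G = G² + 2*G)
Z = 43/4 (Z = -7/4 + ((4/(-4) + 6/(-1))*(2 + (4/(-4) + 6/(-1))) + 15)/4 = -7/4 + ((4*(-¼) + 6*(-1))*(2 + (4*(-¼) + 6*(-1))) + 15)/4 = -7/4 + ((-1 - 6)*(2 + (-1 - 6)) + 15)/4 = -7/4 + (-7*(2 - 7) + 15)/4 = -7/4 + (-7*(-5) + 15)/4 = -7/4 + (35 + 15)/4 = -7/4 + (¼)*50 = -7/4 + 25/2 = 43/4 ≈ 10.750)
O(l) = 43/(4*l)
O(5)*(5*0) = ((43/4)/5)*(5*0) = ((43/4)*(⅕))*0 = (43/20)*0 = 0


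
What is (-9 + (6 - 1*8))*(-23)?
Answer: 253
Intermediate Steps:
(-9 + (6 - 1*8))*(-23) = (-9 + (6 - 8))*(-23) = (-9 - 2)*(-23) = -11*(-23) = 253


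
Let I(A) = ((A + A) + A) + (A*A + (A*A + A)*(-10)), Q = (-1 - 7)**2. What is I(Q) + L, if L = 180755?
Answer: 143443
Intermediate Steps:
Q = 64 (Q = (-8)**2 = 64)
I(A) = -9*A**2 - 7*A (I(A) = (2*A + A) + (A**2 + (A**2 + A)*(-10)) = 3*A + (A**2 + (A + A**2)*(-10)) = 3*A + (A**2 + (-10*A - 10*A**2)) = 3*A + (-10*A - 9*A**2) = -9*A**2 - 7*A)
I(Q) + L = -1*64*(7 + 9*64) + 180755 = -1*64*(7 + 576) + 180755 = -1*64*583 + 180755 = -37312 + 180755 = 143443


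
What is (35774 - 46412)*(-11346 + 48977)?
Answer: -400318578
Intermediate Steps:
(35774 - 46412)*(-11346 + 48977) = -10638*37631 = -400318578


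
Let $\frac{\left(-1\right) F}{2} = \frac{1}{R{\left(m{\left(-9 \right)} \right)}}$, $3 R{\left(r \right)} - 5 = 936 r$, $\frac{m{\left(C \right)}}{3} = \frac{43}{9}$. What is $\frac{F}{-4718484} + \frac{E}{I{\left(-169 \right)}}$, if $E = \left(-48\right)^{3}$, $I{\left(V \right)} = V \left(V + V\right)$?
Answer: $- \frac{583619546980463}{301445997578934} \approx -1.9361$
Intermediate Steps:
$I{\left(V \right)} = 2 V^{2}$ ($I{\left(V \right)} = V 2 V = 2 V^{2}$)
$m{\left(C \right)} = \frac{43}{3}$ ($m{\left(C \right)} = 3 \cdot \frac{43}{9} = \frac{43}{3}$)
$E = -110592$
$R{\left(r \right)} = \frac{5}{3} + 312 r$ ($R{\left(r \right)} = \frac{5}{3} + \frac{936 r}{3} = \frac{5}{3} + 312 r$)
$F = - \frac{6}{13421}$ ($F = - \frac{2}{\frac{5}{3} + 312 \cdot \frac{43}{3}} = - \frac{2}{\frac{5}{3} + 4472} = - \frac{2}{\frac{13421}{3}} = \left(-2\right) \frac{3}{13421} = - \frac{6}{13421} \approx -0.00044706$)
$\frac{F}{-4718484} + \frac{E}{I{\left(-169 \right)}} = - \frac{6}{13421 \left(-4718484\right)} - \frac{110592}{2 \left(-169\right)^{2}} = \left(- \frac{6}{13421}\right) \left(- \frac{1}{4718484}\right) - \frac{110592}{2 \cdot 28561} = \frac{1}{10554462294} - \frac{110592}{57122} = \frac{1}{10554462294} - \frac{55296}{28561} = - \frac{583619546980463}{301445997578934}$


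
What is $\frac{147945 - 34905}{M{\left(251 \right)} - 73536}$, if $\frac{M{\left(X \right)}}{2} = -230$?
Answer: $- \frac{28260}{18499} \approx -1.5277$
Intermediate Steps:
$M{\left(X \right)} = -460$ ($M{\left(X \right)} = 2 \left(-230\right) = -460$)
$\frac{147945 - 34905}{M{\left(251 \right)} - 73536} = \frac{147945 - 34905}{-460 - 73536} = \frac{113040}{-460 - 73536} = \frac{113040}{-73996} = 113040 \left(- \frac{1}{73996}\right) = - \frac{28260}{18499}$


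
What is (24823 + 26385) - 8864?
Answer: 42344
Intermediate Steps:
(24823 + 26385) - 8864 = 51208 - 8864 = 42344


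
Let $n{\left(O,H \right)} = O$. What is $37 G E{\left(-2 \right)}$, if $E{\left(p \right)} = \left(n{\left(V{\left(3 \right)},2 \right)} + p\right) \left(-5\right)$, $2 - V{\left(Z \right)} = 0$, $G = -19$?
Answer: $0$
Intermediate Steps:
$V{\left(Z \right)} = 2$ ($V{\left(Z \right)} = 2 - 0 = 2 + 0 = 2$)
$E{\left(p \right)} = -10 - 5 p$ ($E{\left(p \right)} = \left(2 + p\right) \left(-5\right) = -10 - 5 p$)
$37 G E{\left(-2 \right)} = 37 \left(-19\right) \left(-10 - -10\right) = - 703 \left(-10 + 10\right) = \left(-703\right) 0 = 0$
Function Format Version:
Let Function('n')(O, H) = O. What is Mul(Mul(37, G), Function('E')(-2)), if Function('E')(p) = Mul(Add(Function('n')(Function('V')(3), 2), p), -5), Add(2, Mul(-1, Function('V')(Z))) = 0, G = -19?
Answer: 0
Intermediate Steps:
Function('V')(Z) = 2 (Function('V')(Z) = Add(2, Mul(-1, 0)) = Add(2, 0) = 2)
Function('E')(p) = Add(-10, Mul(-5, p)) (Function('E')(p) = Mul(Add(2, p), -5) = Add(-10, Mul(-5, p)))
Mul(Mul(37, G), Function('E')(-2)) = Mul(Mul(37, -19), Add(-10, Mul(-5, -2))) = Mul(-703, Add(-10, 10)) = Mul(-703, 0) = 0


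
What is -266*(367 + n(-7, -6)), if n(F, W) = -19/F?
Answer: -98344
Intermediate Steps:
-266*(367 + n(-7, -6)) = -266*(367 - 19/(-7)) = -266*(367 - 19*(-⅐)) = -266*(367 + 19/7) = -266*2588/7 = -98344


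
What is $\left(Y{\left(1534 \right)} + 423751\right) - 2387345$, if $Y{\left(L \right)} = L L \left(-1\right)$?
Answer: $-4316750$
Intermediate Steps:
$Y{\left(L \right)} = - L^{2}$ ($Y{\left(L \right)} = L^{2} \left(-1\right) = - L^{2}$)
$\left(Y{\left(1534 \right)} + 423751\right) - 2387345 = \left(- 1534^{2} + 423751\right) - 2387345 = \left(\left(-1\right) 2353156 + 423751\right) - 2387345 = \left(-2353156 + 423751\right) - 2387345 = -1929405 - 2387345 = -4316750$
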